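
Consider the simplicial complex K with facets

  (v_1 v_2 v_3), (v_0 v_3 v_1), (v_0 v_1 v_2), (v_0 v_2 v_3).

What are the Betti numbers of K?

b_0 = 1, b_1 = 0, b_2 = 1.

We work with the vertex ordering v_0 < v_1 < v_2 < v_3. The simplices of K, each written with vertices in increasing order, are:

  0-simplices (4): [v_0], [v_1], [v_2], [v_3]
  1-simplices (6): [v_0,v_1], [v_0,v_2], [v_0,v_3], [v_1,v_2], [v_1,v_3], [v_2,v_3]
  2-simplices (4): [v_0,v_1,v_2], [v_0,v_1,v_3], [v_0,v_2,v_3], [v_1,v_2,v_3]

Hence C_0 ≅ Z^4, C_1 ≅ Z^6, C_2 ≅ Z^4.

∂_1: C_1 → C_0 is given by ∂[p,q] = [q] − [p]. For instance
  ∂[v_0,v_2] = [v_2] − [v_0].
The resulting 4×6 matrix has rank 3, and its Smith normal form has invariant factors (1,1,1).

∂_2: C_2 → C_1 sends each 2-simplex [p,q,r] to [q,r] − [p,r] + [p,q]. For instance
  ∂[v_0,v_1,v_2] = [v_1,v_2] − [v_0,v_2] + [v_0,v_1],
  ∂[v_0,v_1,v_3] = [v_1,v_3] − [v_0,v_3] + [v_0,v_1].
The resulting 6×4 matrix has rank 3, and its Smith normal form has invariant factors (1,1,1).

Now H_k = ker ∂_k / im ∂_{k+1}, so:

  H_0: rank C_0 − rank ∂_1 = 4 − 3 = 1, and the invariant factors of ∂_1 are all 1, so H_0 = Z.
  H_1: rank ker ∂_1 − rank ∂_2 = (6 − 3) − 3 = 0, and the invariant factors of ∂_2 are all 1, so H_1 = 0.
  H_2: rank ker ∂_2 − rank ∂_3 = (4 − 3) − 0 = 1, and there is no ∂_3, so H_2 = Z.

As a check, the Euler characteristic is 4 − 6 + 4 = 2, which agrees with 1 − 0 + 1 = 2.

Hence the Betti numbers are b_0 = 1, b_1 = 0, b_2 = 1.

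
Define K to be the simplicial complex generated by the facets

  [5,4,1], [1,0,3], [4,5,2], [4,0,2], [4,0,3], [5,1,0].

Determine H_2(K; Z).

H_2 ≅ 0.

We work with the vertex ordering 0 < 1 < 2 < 3 < 4 < 5. The simplices of K, each written with vertices in increasing order, are:

  0-simplices (6): [0], [1], [2], [3], [4], [5]
  1-simplices (12): [0,1], [0,2], [0,3], [0,4], [0,5], [1,3], [1,4], [1,5], [2,4], [2,5], [3,4], [4,5]
  2-simplices (6): [0,1,3], [0,1,5], [0,2,4], [0,3,4], [1,4,5], [2,4,5]

Hence C_0 ≅ Z^6, C_1 ≅ Z^12, C_2 ≅ Z^6.

Boundary ∂_1: C_1 → C_0 is given by ∂[p,q] = [q] − [p]. For instance
  ∂[0,1] = [1] − [0].
This gives a 6×12 integer matrix of rank 5; reducing to Smith normal form yields diagonal entries (1,1,1,1,1).

∂_2: C_2 → C_1 acts by ∂[p,q,r] = [q,r] − [p,r] + [p,q]. For instance
  ∂[0,1,5] = [1,5] − [0,5] + [0,1],
  ∂[2,4,5] = [4,5] − [2,5] + [2,4].
This gives a 12×6 integer matrix of rank 6; reducing to Smith normal form yields diagonal entries (1,1,1,1,1,1).

Reading off H_k = ker ∂_k / im ∂_{k+1}:

  H_2: rank ker ∂_2 − rank ∂_3 = (6 − 6) − 0 = 0, and there is no ∂_3, so H_2 ≅ 0.

(K is a triangulation of the cylinder S^1 x I.)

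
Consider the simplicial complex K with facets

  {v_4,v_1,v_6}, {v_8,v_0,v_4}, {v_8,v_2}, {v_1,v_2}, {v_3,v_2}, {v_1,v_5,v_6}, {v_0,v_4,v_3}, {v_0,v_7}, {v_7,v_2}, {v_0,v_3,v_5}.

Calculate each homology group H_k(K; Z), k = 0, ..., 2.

Fix the vertex order v_0 < v_1 < v_2 < v_3 < v_4 < v_5 < v_6 < v_7 < v_8 and write every simplex with vertices in increasing order. Then dim K = 2 and the simplices of K are:

  0-simplices (9): [v_0], [v_1], [v_2], [v_3], [v_4], [v_5], [v_6], [v_7], [v_8]
  1-simplices (17): (17 of them)
  2-simplices (5): [v_0,v_3,v_4], [v_0,v_3,v_5], [v_0,v_4,v_8], [v_1,v_4,v_6], [v_1,v_5,v_6]

giving chain groups C_0 ≅ Z^9, C_1 ≅ Z^17, C_2 ≅ Z^5.

The boundary map ∂_1: C_1 → C_0 sends each edge [p,q] (with p < q) to q − p.
As a 9×17 matrix over Z this has rank 8, with invariant factors (1,1,1,1,1,1,1,1).

∂_2: C_2 → C_1 sends each 2-simplex [p,q,r] to [q,r] − [p,r] + [p,q]. For instance
  ∂[v_0,v_4,v_8] = [v_4,v_8] − [v_0,v_8] + [v_0,v_4],
  ∂[v_0,v_3,v_4] = [v_3,v_4] − [v_0,v_4] + [v_0,v_3].
The 17×5 boundary matrix has rank 5 and Smith normal form diag(1,1,1,1,1).

Computing H_k = (kernel of ∂_k) / (image of ∂_{k+1}):

  H_0: rank C_0 − rank ∂_1 = 9 − 8 = 1, and the invariant factors of ∂_1 are all 1, so H_0 ≅ Z.
  H_1: rank ker ∂_1 − rank ∂_2 = (17 − 8) − 5 = 4, and the invariant factors of ∂_2 are all 1, so H_1 ≅ Z^4.
  H_2: rank ker ∂_2 − rank ∂_3 = (5 − 5) − 0 = 0, and there is no ∂_3, so H_2 ≅ 0.

H_0 = Z,  H_1 = Z^4,  H_2 = 0.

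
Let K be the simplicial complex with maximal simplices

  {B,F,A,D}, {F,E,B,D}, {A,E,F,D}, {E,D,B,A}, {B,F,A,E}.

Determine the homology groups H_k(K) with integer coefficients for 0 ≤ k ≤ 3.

Order the vertices as A < B < D < E < F. Listing each simplex with vertices in this order, K has dimension 3 with simplices:

  0-simplices (5): A, B, D, E, F
  1-simplices (10): AB, AD, AE, AF, BD, BE, BF, DE, DF, EF
  2-simplices (10): ABD, ABE, ABF, ADE, ADF, AEF, BDE, BDF, BEF, DEF
  3-simplices (5): ABDE, ABDF, ABEF, ADEF, BDEF

Hence C_0 ≅ Z^5, C_1 ≅ Z^10, C_2 ≅ Z^10, C_3 ≅ Z^5.

The boundary map ∂_1: C_1 → C_0 sends each edge [p,q] (with p < q) to q − p. For instance
  ∂DE = E − D.
This gives a 5×10 integer matrix of rank 4; reducing to Smith normal form yields diagonal entries (1,1,1,1).

Boundary ∂_2: C_2 → C_1 maps a triangle to the signed sum of its edges. For instance
  ∂ADE = DE − AE + AD,
  ∂DEF = EF − DF + DE.
As a 10×10 matrix over Z this has rank 6, with invariant factors (1,1,1,1,1,1).

The boundary map ∂_3: C_3 → C_2 sends each 3-simplex σ to the alternating sum Σ_i (−1)^i (σ with its i-th vertex removed). For instance
  ∂ABEF = BEF − AEF + ABF − ABE,
  ∂BDEF = DEF − BEF + BDF − BDE.
The resulting 10×5 matrix has rank 4, and its Smith normal form has invariant factors (1,1,1,1).

From H_k ≅ ker(∂_k) / im(∂_{k+1}) we obtain:

  H_0: rank C_0 − rank ∂_1 = 5 − 4 = 1, and the invariant factors of ∂_1 are all 1, so H_0 = Z.
  H_1: rank ker ∂_1 − rank ∂_2 = (10 − 4) − 6 = 0, and the invariant factors of ∂_2 are all 1, so H_1 = 0.
  H_2: rank ker ∂_2 − rank ∂_3 = (10 − 6) − 4 = 0, and the invariant factors of ∂_3 are all 1, so H_2 = 0.
  H_3: rank ker ∂_3 − rank ∂_4 = (5 − 4) − 0 = 1, and there is no ∂_4, so H_3 = Z.

H_0 ≅ Z,  H_1 = 0,  H_2 = 0,  H_3 ≅ Z.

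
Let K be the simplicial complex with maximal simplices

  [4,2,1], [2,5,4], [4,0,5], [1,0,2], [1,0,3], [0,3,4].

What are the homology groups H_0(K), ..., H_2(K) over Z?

Order the vertices as 0 < 1 < 2 < 3 < 4 < 5. Listing each simplex with vertices in this order, K has dimension 2 with simplices:

  0-simplices (6): [0], [1], [2], [3], [4], [5]
  1-simplices (12): [0,1], [0,2], [0,3], [0,4], [0,5], [1,2], [1,3], [1,4], [2,4], [2,5], [3,4], [4,5]
  2-simplices (6): [0,1,2], [0,1,3], [0,3,4], [0,4,5], [1,2,4], [2,4,5]

so the chain groups are C_0 ≅ Z^6, C_1 ≅ Z^12, C_2 ≅ Z^6.

The boundary map ∂_1: C_1 → C_0 maps an edge to its endpoints' difference, ∂[p,q] = q − p. For instance
  ∂[1,4] = [4] − [1].
This gives a 6×12 integer matrix of rank 5; reducing to Smith normal form yields diagonal entries (1,1,1,1,1).

The boundary map ∂_2: C_2 → C_1 sends each 2-simplex [p,q,r] to [q,r] − [p,r] + [p,q]. For instance
  ∂[0,1,2] = [1,2] − [0,2] + [0,1],
  ∂[1,2,4] = [2,4] − [1,4] + [1,2].
The resulting 12×6 matrix has rank 6, and its Smith normal form has invariant factors (1,1,1,1,1,1).

Now H_k = ker ∂_k / im ∂_{k+1}, so:

  H_0: rank C_0 − rank ∂_1 = 6 − 5 = 1, and the invariant factors of ∂_1 are all 1, so H_0 = Z.
  H_1: rank ker ∂_1 − rank ∂_2 = (12 − 5) − 6 = 1, and the invariant factors of ∂_2 are all 1, so H_1 = Z.
  H_2: rank ker ∂_2 − rank ∂_3 = (6 − 6) − 0 = 0, and there is no ∂_3, so H_2 = 0.

As a check, the Euler characteristic is 6 − 12 + 6 = 0, which agrees with 1 − 1 + 0 = 0.

H_0 ≅ Z,  H_1 ≅ Z,  H_2 = 0.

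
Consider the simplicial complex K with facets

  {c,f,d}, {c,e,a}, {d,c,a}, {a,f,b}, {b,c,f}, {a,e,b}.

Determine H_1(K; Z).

Fix the vertex order a < b < c < d < e < f and write every simplex with vertices in increasing order. Then dim K = 2 and the simplices of K are:

  0-simplices (6): a, b, c, d, e, f
  1-simplices (12): ab, ac, ad, ae, af, bc, be, bf, cd, ce, cf, df
  2-simplices (6): abe, abf, acd, ace, bcf, cdf

Hence C_0 ≅ Z^6, C_1 ≅ Z^12, C_2 ≅ Z^6.

Boundary ∂_1: C_1 → C_0 sends each edge [p,q] (with p < q) to q − p. For instance
  ∂ad = d − a.
This gives a 6×12 integer matrix of rank 5; reducing to Smith normal form yields diagonal entries (1,1,1,1,1).

∂_2: C_2 → C_1 acts by ∂[p,q,r] = [q,r] − [p,r] + [p,q]. For instance
  ∂abe = be − ae + ab,
  ∂ace = ce − ae + ac.
This gives a 12×6 integer matrix of rank 6; reducing to Smith normal form yields diagonal entries (1,1,1,1,1,1).

Now H_k = ker ∂_k / im ∂_{k+1}, so:

  H_1: rank ker ∂_1 − rank ∂_2 = (12 − 5) − 6 = 1, and the invariant factors of ∂_2 are all 1, so H_1 ≅ Z.

H_1 ≅ Z.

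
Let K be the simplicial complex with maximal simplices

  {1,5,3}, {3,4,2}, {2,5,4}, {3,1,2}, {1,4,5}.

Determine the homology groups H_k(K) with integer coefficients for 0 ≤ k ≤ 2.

H_0 = Z,  H_1 = Z,  H_2 = 0.

Take the total order 1 < 2 < 3 < 4 < 5 on the vertex set. Then K (dimension 2) consists of the simplices:

  0-simplices (5): [1], [2], [3], [4], [5]
  1-simplices (10): [1,2], [1,3], [1,4], [1,5], [2,3], [2,4], [2,5], [3,4], [3,5], [4,5]
  2-simplices (5): [1,2,3], [1,3,5], [1,4,5], [2,3,4], [2,4,5]

so the chain groups are C_0 ≅ Z^5, C_1 ≅ Z^10, C_2 ≅ Z^5.

∂_1: C_1 → C_0 is given by ∂[p,q] = [q] − [p]. For instance
  ∂[1,3] = [3] − [1].
As a 5×10 matrix over Z this has rank 4, with invariant factors (1,1,1,1).

∂_2: C_2 → C_1 sends each 2-simplex [p,q,r] to [q,r] − [p,r] + [p,q]. For instance
  ∂[2,3,4] = [3,4] − [2,4] + [2,3],
  ∂[1,2,3] = [2,3] − [1,3] + [1,2].
This gives a 10×5 integer matrix of rank 5; reducing to Smith normal form yields diagonal entries (1,1,1,1,1).

From H_k ≅ ker(∂_k) / im(∂_{k+1}) we obtain:

  H_0: rank C_0 − rank ∂_1 = 5 − 4 = 1, and the invariant factors of ∂_1 are all 1, so H_0 ≅ Z.
  H_1: rank ker ∂_1 − rank ∂_2 = (10 − 4) − 5 = 1, and the invariant factors of ∂_2 are all 1, so H_1 ≅ Z.
  H_2: rank ker ∂_2 − rank ∂_3 = (5 − 5) − 0 = 0, and there is no ∂_3, so H_2 ≅ 0.

As a check, the Euler characteristic is 5 − 10 + 5 = 0, which agrees with 1 − 1 + 0 = 0.
(K is a triangulation of the Möbius band.)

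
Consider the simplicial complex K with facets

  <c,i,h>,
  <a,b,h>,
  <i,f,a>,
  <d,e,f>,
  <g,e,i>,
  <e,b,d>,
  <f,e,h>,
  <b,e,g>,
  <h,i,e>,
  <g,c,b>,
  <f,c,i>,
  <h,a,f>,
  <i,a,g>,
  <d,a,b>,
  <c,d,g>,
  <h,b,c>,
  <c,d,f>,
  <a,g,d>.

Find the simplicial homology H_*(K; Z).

H_0 = Z,  H_1 = Z ⊕ Z_2,  H_2 = 0.

Order the vertices as a < b < c < d < e < f < g < h < i. Listing each simplex with vertices in this order, K has dimension 2 with simplices:

  0-simplices (9): a, b, c, d, e, f, g, h, i
  1-simplices (27): ab, ad, af, ag, ah, ai, bc, bd, be, bg, bh, cd, cf, cg, ch, ci, de, df, dg, ef, eg, eh, ei, fh, fi, gi, hi
  2-simplices (18): abd, abh, adg, afh, afi, agi, bcg, bch, bde, beg, cdf, cdg, cfi, chi, def, efh, egi, ehi

giving chain groups C_0 ≅ Z^9, C_1 ≅ Z^27, C_2 ≅ Z^18.

Boundary ∂_1: C_1 → C_0 is given by ∂[p,q] = [q] − [p]. For instance
  ∂dg = g − d.
The 9×27 boundary matrix has rank 8 and Smith normal form diag(1,1,1,1,1,1,1,1).

∂_2: C_2 → C_1 sends each 2-simplex [p,q,r] to [q,r] − [p,r] + [p,q]. For instance
  ∂abh = bh − ah + ab,
  ∂bcg = cg − bg + bc.
The 27×18 boundary matrix has rank 18 and Smith normal form diag(1,1,1,1,1,1,1,1,1,1,1,1,1,1,1,1,1,2).

Computing H_k = (kernel of ∂_k) / (image of ∂_{k+1}):

  H_0: rank C_0 − rank ∂_1 = 9 − 8 = 1, and the invariant factors of ∂_1 are all 1, so H_0 = Z.
  H_1: rank ker ∂_1 − rank ∂_2 = (27 − 8) − 18 = 1, and ∂_2 has invariant factor 2 > 1, so H_1 = Z ⊕ Z_2.
  H_2: rank ker ∂_2 − rank ∂_3 = (18 − 18) − 0 = 0, and there is no ∂_3, so H_2 = 0.

As a check, the Euler characteristic is 9 − 27 + 18 = 0, which agrees with 1 − 1 + 0 = 0.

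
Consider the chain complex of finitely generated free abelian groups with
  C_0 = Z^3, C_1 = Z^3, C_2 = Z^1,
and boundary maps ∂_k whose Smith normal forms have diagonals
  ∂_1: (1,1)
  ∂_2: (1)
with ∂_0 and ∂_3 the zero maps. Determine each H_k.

H_0 ≅ Z,  H_1 = 0,  H_2 = 0.

H_0: b_0 = 3 − 0 − 2 = 1; torsion from ∂_1 factors > 1: none. So H_0 ≅ Z.
H_1: b_1 = 3 − 2 − 1 = 0; torsion from ∂_2 factors > 1: none. So H_1 ≅ 0.
H_2: b_2 = 1 − 1 − 0 = 0; torsion from ∂_3 factors > 1: none. So H_2 ≅ 0.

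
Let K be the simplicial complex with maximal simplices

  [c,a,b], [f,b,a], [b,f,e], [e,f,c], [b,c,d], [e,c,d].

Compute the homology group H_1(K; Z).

Fix the vertex order a < b < c < d < e < f and write every simplex with vertices in increasing order. Then dim K = 2 and the simplices of K are:

  0-simplices (6): a, b, c, d, e, f
  1-simplices (12): ab, ac, af, bc, bd, be, bf, cd, ce, cf, de, ef
  2-simplices (6): abc, abf, bcd, bef, cde, cef

so the chain groups are C_0 ≅ Z^6, C_1 ≅ Z^12, C_2 ≅ Z^6.

The boundary map ∂_1: C_1 → C_0 is given by ∂[p,q] = [q] − [p]. For instance
  ∂bf = f − b.
This gives a 6×12 integer matrix of rank 5; reducing to Smith normal form yields diagonal entries (1,1,1,1,1).

∂_2: C_2 → C_1 sends each 2-simplex [p,q,r] to [q,r] − [p,r] + [p,q]. For instance
  ∂bef = ef − bf + be,
  ∂cef = ef − cf + ce.
The 12×6 boundary matrix has rank 6 and Smith normal form diag(1,1,1,1,1,1).

Now H_k = ker ∂_k / im ∂_{k+1}, so:

  H_1: rank ker ∂_1 − rank ∂_2 = (12 − 5) − 6 = 1, and the invariant factors of ∂_2 are all 1, so H_1 ≅ Z.

(K is a triangulation of the cylinder S^1 x I.)

H_1 = Z.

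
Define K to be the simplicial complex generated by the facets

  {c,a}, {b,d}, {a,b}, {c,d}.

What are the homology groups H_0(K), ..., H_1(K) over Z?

Take the total order a < b < c < d on the vertex set. Then K (dimension 1) consists of the simplices:

  0-simplices (4): a, b, c, d
  1-simplices (4): ab, ac, bd, cd

giving chain groups C_0 ≅ Z^4, C_1 ≅ Z^4.

∂_1: C_1 → C_0 is given by ∂[p,q] = [q] − [p]. For instance
  ∂ac = c − a.
As a 4×4 matrix over Z this has rank 3, with invariant factors (1,1,1).

Reading off H_k = ker ∂_k / im ∂_{k+1}:

  H_0: rank C_0 − rank ∂_1 = 4 − 3 = 1, and the invariant factors of ∂_1 are all 1, so H_0 = Z.
  H_1: rank ker ∂_1 − rank ∂_2 = (4 − 3) − 0 = 1, and there is no ∂_2, so H_1 = Z.

H_0 ≅ Z,  H_1 ≅ Z.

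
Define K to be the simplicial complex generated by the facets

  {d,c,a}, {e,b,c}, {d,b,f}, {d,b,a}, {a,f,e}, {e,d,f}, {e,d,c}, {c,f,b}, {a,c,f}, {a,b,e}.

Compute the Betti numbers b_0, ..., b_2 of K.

Take the total order a < b < c < d < e < f on the vertex set. Then K (dimension 2) consists of the simplices:

  0-simplices (6): a, b, c, d, e, f
  1-simplices (15): ab, ac, ad, ae, af, bc, bd, be, bf, cd, ce, cf, de, df, ef
  2-simplices (10): abd, abe, acd, acf, aef, bce, bcf, bdf, cde, def

giving chain groups C_0 ≅ Z^6, C_1 ≅ Z^15, C_2 ≅ Z^10.

∂_1: C_1 → C_0 sends each edge [p,q] (with p < q) to q − p. For instance
  ∂ef = f − e.
The 6×15 boundary matrix has rank 5 and Smith normal form diag(1,1,1,1,1).

∂_2: C_2 → C_1 sends each 2-simplex [p,q,r] to [q,r] − [p,r] + [p,q]. For instance
  ∂aef = ef − af + ae,
  ∂def = ef − df + de.
The resulting 15×10 matrix has rank 10, and its Smith normal form has invariant factors (1,1,1,1,1,1,1,1,1,2).

Now H_k = ker ∂_k / im ∂_{k+1}, so:

  H_0: rank C_0 − rank ∂_1 = 6 − 5 = 1, and the invariant factors of ∂_1 are all 1, so H_0 ≅ Z.
  H_1: rank ker ∂_1 − rank ∂_2 = (15 − 5) − 10 = 0, and ∂_2 has invariant factor 2 > 1, so H_1 ≅ Z/2.
  H_2: rank ker ∂_2 − rank ∂_3 = (10 − 10) − 0 = 0, and there is no ∂_3, so H_2 ≅ 0.

Hence the Betti numbers are b_0 = 1, b_1 = 0, b_2 = 0.

b_0 = 1, b_1 = 0, b_2 = 0.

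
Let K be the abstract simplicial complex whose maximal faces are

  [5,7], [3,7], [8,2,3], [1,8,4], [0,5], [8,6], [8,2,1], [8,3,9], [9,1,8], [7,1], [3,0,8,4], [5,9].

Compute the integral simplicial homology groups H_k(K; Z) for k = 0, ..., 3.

Take the total order 0 < 1 < 2 < 3 < 4 < 5 < 6 < 7 < 8 < 9 on the vertex set. Then K (dimension 3) consists of the simplices:

  0-simplices (10): [0], [1], [2], [3], [4], [5], [6], [7], [8], [9]
  1-simplices (20): [0,3], [0,4], [0,5], [0,8], [1,2], [1,4], [1,7], [1,8], [1,9], [2,3], [2,8], [3,4], [3,7], [3,8], [3,9], [4,8], [5,7], [5,9], [6,8], [8,9]
  2-simplices (9): [0,3,4], [0,3,8], [0,4,8], [1,2,8], [1,4,8], [1,8,9], [2,3,8], [3,4,8], [3,8,9]
  3-simplices (1): [0,3,4,8]

giving chain groups C_0 ≅ Z^10, C_1 ≅ Z^20, C_2 ≅ Z^9, C_3 ≅ Z^1.

The boundary map ∂_1: C_1 → C_0 maps an edge to its endpoints' difference, ∂[p,q] = q − p.
The 10×20 boundary matrix has rank 9 and Smith normal form diag(1,1,1,1,1,1,1,1,1).

Boundary ∂_2: C_2 → C_1 maps a triangle to the signed sum of its edges. For instance
  ∂[1,4,8] = [4,8] − [1,8] + [1,4],
  ∂[3,8,9] = [8,9] − [3,9] + [3,8].
The 20×9 boundary matrix has rank 8 and Smith normal form diag(1,1,1,1,1,1,1,1).

The boundary map ∂_3: C_3 → C_2 sends each 3-simplex σ to the alternating sum Σ_i (−1)^i (σ with its i-th vertex removed). For instance
  ∂[0,3,4,8] = [3,4,8] − [0,4,8] + [0,3,8] − [0,3,4].
This gives a 9×1 integer matrix of rank 1; reducing to Smith normal form yields diagonal entries (1).

Now H_k = ker ∂_k / im ∂_{k+1}, so:

  H_0: rank C_0 − rank ∂_1 = 10 − 9 = 1, and the invariant factors of ∂_1 are all 1, so H_0 ≅ Z.
  H_1: rank ker ∂_1 − rank ∂_2 = (20 − 9) − 8 = 3, and the invariant factors of ∂_2 are all 1, so H_1 ≅ Z^3.
  H_2: rank ker ∂_2 − rank ∂_3 = (9 − 8) − 1 = 0, and the invariant factors of ∂_3 are all 1, so H_2 ≅ 0.
  H_3: rank ker ∂_3 − rank ∂_4 = (1 − 1) − 0 = 0, and there is no ∂_4, so H_3 ≅ 0.

As a check, the Euler characteristic is 10 − 20 + 9 − 1 = -2, which agrees with 1 − 3 + 0 − 0 = -2.

H_0 ≅ Z,  H_1 ≅ Z^3,  H_2 = 0,  H_3 = 0.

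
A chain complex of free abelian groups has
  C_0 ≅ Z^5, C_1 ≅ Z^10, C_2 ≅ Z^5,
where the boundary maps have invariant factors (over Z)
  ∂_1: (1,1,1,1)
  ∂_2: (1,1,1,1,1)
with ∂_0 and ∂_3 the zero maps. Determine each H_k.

H_0 ≅ Z,  H_1 ≅ Z,  H_2 = 0.

H_0: b_0 = 5 − 0 − 4 = 1; torsion from ∂_1 factors > 1: none. So H_0 ≅ Z.
H_1: b_1 = 10 − 4 − 5 = 1; torsion from ∂_2 factors > 1: none. So H_1 ≅ Z.
H_2: b_2 = 5 − 5 − 0 = 0; torsion from ∂_3 factors > 1: none. So H_2 ≅ 0.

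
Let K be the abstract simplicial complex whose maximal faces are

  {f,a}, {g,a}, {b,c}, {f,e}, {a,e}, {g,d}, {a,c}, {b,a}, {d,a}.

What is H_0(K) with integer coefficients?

Take the total order a < b < c < d < e < f < g on the vertex set. Then K (dimension 1) consists of the simplices:

  0-simplices (7): a, b, c, d, e, f, g
  1-simplices (9): ab, ac, ad, ae, af, ag, bc, dg, ef

Hence C_0 ≅ Z^7, C_1 ≅ Z^9.

∂_1: C_1 → C_0 sends each edge [p,q] (with p < q) to q − p. For instance
  ∂ab = b − a.
This gives a 7×9 integer matrix of rank 6; reducing to Smith normal form yields diagonal entries (1,1,1,1,1,1).

From H_k ≅ ker(∂_k) / im(∂_{k+1}) we obtain:

  H_0: rank C_0 − rank ∂_1 = 7 − 6 = 1, and the invariant factors of ∂_1 are all 1, so H_0 = Z.

H_0 = Z.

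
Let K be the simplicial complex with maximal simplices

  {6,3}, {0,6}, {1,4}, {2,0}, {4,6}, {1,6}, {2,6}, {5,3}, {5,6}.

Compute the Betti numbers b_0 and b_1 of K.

Fix the vertex order 0 < 1 < 2 < 3 < 4 < 5 < 6 and write every simplex with vertices in increasing order. Then dim K = 1 and the simplices of K are:

  0-simplices (7): [0], [1], [2], [3], [4], [5], [6]
  1-simplices (9): [0,2], [0,6], [1,4], [1,6], [2,6], [3,5], [3,6], [4,6], [5,6]

Hence C_0 ≅ Z^7, C_1 ≅ Z^9.

∂_1: C_1 → C_0 maps an edge to its endpoints' difference, ∂[p,q] = q − p. For instance
  ∂[1,6] = [6] − [1].
The 7×9 boundary matrix has rank 6 and Smith normal form diag(1,1,1,1,1,1).

Now H_k = ker ∂_k / im ∂_{k+1}, so:

  H_0: rank C_0 − rank ∂_1 = 7 − 6 = 1, and the invariant factors of ∂_1 are all 1, so H_0 = Z.
  H_1: rank ker ∂_1 − rank ∂_2 = (9 − 6) − 0 = 3, and there is no ∂_2, so H_1 = Z^3.

As a check, the Euler characteristic is 7 − 9 = -2, which agrees with 1 − 3 = -2.

Hence the Betti numbers are b_0 = 1, b_1 = 3.

b_0 = 1, b_1 = 3.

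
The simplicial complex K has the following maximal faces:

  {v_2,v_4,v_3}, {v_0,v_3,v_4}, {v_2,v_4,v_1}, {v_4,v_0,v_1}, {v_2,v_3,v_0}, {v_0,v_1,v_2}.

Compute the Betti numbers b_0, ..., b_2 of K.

b_0 = 1, b_1 = 0, b_2 = 1.

Order the vertices as v_0 < v_1 < v_2 < v_3 < v_4. Listing each simplex with vertices in this order, K has dimension 2 with simplices:

  0-simplices (5): [v_0], [v_1], [v_2], [v_3], [v_4]
  1-simplices (9): [v_0,v_1], [v_0,v_2], [v_0,v_3], [v_0,v_4], [v_1,v_2], [v_1,v_4], [v_2,v_3], [v_2,v_4], [v_3,v_4]
  2-simplices (6): [v_0,v_1,v_2], [v_0,v_1,v_4], [v_0,v_2,v_3], [v_0,v_3,v_4], [v_1,v_2,v_4], [v_2,v_3,v_4]

giving chain groups C_0 ≅ Z^5, C_1 ≅ Z^9, C_2 ≅ Z^6.

Boundary ∂_1: C_1 → C_0 is given by ∂[p,q] = [q] − [p]. For instance
  ∂[v_0,v_2] = [v_2] − [v_0].
The 5×9 boundary matrix has rank 4 and Smith normal form diag(1,1,1,1).

The boundary map ∂_2: C_2 → C_1 sends each 2-simplex [p,q,r] to [q,r] − [p,r] + [p,q]. For instance
  ∂[v_2,v_3,v_4] = [v_3,v_4] − [v_2,v_4] + [v_2,v_3],
  ∂[v_0,v_1,v_2] = [v_1,v_2] − [v_0,v_2] + [v_0,v_1].
This gives a 9×6 integer matrix of rank 5; reducing to Smith normal form yields diagonal entries (1,1,1,1,1).

Computing H_k = (kernel of ∂_k) / (image of ∂_{k+1}):

  H_0: rank C_0 − rank ∂_1 = 5 − 4 = 1, and the invariant factors of ∂_1 are all 1, so H_0 = Z.
  H_1: rank ker ∂_1 − rank ∂_2 = (9 − 4) − 5 = 0, and the invariant factors of ∂_2 are all 1, so H_1 = 0.
  H_2: rank ker ∂_2 − rank ∂_3 = (6 − 5) − 0 = 1, and there is no ∂_3, so H_2 = Z.

As a check, the Euler characteristic is 5 − 9 + 6 = 2, which agrees with 1 − 0 + 1 = 2.

Hence the Betti numbers are b_0 = 1, b_1 = 0, b_2 = 1.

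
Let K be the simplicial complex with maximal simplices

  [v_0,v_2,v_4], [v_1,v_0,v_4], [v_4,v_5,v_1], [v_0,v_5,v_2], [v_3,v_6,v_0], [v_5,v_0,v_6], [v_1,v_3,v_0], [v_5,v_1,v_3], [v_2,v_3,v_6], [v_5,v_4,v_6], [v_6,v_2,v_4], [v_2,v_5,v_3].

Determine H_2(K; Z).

K has 7 vertices, 18 edges, 12 triangles.
rank ∂_2 = 12, rank ∂_3 = 0 ⇒ b_2 = 12 − 12 − 0 = 0. So H_2 ≅ 0.

H_2 ≅ 0.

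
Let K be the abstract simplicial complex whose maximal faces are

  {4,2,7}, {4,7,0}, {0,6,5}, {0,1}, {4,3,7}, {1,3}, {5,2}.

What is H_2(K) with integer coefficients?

Order the vertices as 0 < 1 < 2 < 3 < 4 < 5 < 6 < 7. Listing each simplex with vertices in this order, K has dimension 2 with simplices:

  0-simplices (8): [0], [1], [2], [3], [4], [5], [6], [7]
  1-simplices (13): [0,1], [0,4], [0,5], [0,6], [0,7], [1,3], [2,4], [2,5], [2,7], [3,4], [3,7], [4,7], [5,6]
  2-simplices (4): [0,4,7], [0,5,6], [2,4,7], [3,4,7]

so the chain groups are C_0 ≅ Z^8, C_1 ≅ Z^13, C_2 ≅ Z^4.

The boundary map ∂_1: C_1 → C_0 sends each edge [p,q] (with p < q) to q − p. For instance
  ∂[0,6] = [6] − [0].
The 8×13 boundary matrix has rank 7 and Smith normal form diag(1,1,1,1,1,1,1).

The boundary map ∂_2: C_2 → C_1 acts by ∂[p,q,r] = [q,r] − [p,r] + [p,q]. For instance
  ∂[3,4,7] = [4,7] − [3,7] + [3,4],
  ∂[0,5,6] = [5,6] − [0,6] + [0,5].
The resulting 13×4 matrix has rank 4, and its Smith normal form has invariant factors (1,1,1,1).

Now H_k = ker ∂_k / im ∂_{k+1}, so:

  H_2: rank ker ∂_2 − rank ∂_3 = (4 − 4) − 0 = 0, and there is no ∂_3, so H_2 ≅ 0.

H_2 ≅ 0.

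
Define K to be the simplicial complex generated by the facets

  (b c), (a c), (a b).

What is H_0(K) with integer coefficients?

H_0 ≅ Z.

Take the total order a < b < c on the vertex set. Then K (dimension 1) consists of the simplices:

  0-simplices (3): a, b, c
  1-simplices (3): ab, ac, bc

giving chain groups C_0 ≅ Z^3, C_1 ≅ Z^3.

Boundary ∂_1: C_1 → C_0 is given by ∂[p,q] = [q] − [p]. For instance
  ∂ab = b − a.
The resulting 3×3 matrix has rank 2, and its Smith normal form has invariant factors (1,1).

Computing H_k = (kernel of ∂_k) / (image of ∂_{k+1}):

  H_0: rank C_0 − rank ∂_1 = 3 − 2 = 1, and the invariant factors of ∂_1 are all 1, so H_0 ≅ Z.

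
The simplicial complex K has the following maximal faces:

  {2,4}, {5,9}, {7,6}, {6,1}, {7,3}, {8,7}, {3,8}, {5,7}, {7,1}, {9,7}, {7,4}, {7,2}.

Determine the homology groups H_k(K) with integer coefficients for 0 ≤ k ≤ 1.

We work with the vertex ordering 1 < 2 < 3 < 4 < 5 < 6 < 7 < 8 < 9. The simplices of K, each written with vertices in increasing order, are:

  0-simplices (9): [1], [2], [3], [4], [5], [6], [7], [8], [9]
  1-simplices (12): [1,6], [1,7], [2,4], [2,7], [3,7], [3,8], [4,7], [5,7], [5,9], [6,7], [7,8], [7,9]

giving chain groups C_0 ≅ Z^9, C_1 ≅ Z^12.

Boundary ∂_1: C_1 → C_0 sends each edge [p,q] (with p < q) to q − p.
The resulting 9×12 matrix has rank 8, and its Smith normal form has invariant factors (1,1,1,1,1,1,1,1).

Reading off H_k = ker ∂_k / im ∂_{k+1}:

  H_0: rank C_0 − rank ∂_1 = 9 − 8 = 1, and the invariant factors of ∂_1 are all 1, so H_0 = Z.
  H_1: rank ker ∂_1 − rank ∂_2 = (12 − 8) − 0 = 4, and there is no ∂_2, so H_1 = Z^4.

H_0 ≅ Z,  H_1 ≅ Z^4.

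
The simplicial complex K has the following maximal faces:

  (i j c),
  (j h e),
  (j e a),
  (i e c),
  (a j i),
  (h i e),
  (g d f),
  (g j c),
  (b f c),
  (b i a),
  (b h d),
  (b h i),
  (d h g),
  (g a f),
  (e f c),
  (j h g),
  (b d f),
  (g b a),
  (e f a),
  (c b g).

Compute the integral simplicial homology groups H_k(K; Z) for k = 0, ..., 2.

Take the total order a < b < c < d < e < f < g < h < i < j on the vertex set. Then K (dimension 2) consists of the simplices:

  0-simplices (10): a, b, c, d, e, f, g, h, i, j
  1-simplices (30): ab, ae, af, ag, ai, aj, bc, bd, bf, bg, bh, bi, ce, cf, cg, ci, cj, df, dg, dh, ef, eh, ei, ej, fg, gh, gj, hi, hj, ij
  2-simplices (20): abg, abi, aef, aej, afg, aij, bcf, bcg, bdf, bdh, bhi, cef, cei, cgj, cij, dfg, dgh, ehi, ehj, ghj

Hence C_0 ≅ Z^10, C_1 ≅ Z^30, C_2 ≅ Z^20.

Boundary ∂_1: C_1 → C_0 sends each edge [p,q] (with p < q) to q − p. For instance
  ∂ce = e − c.
The 10×30 boundary matrix has rank 9 and Smith normal form diag(1,1,1,1,1,1,1,1,1).

The boundary map ∂_2: C_2 → C_1 sends each 2-simplex [p,q,r] to [q,r] − [p,r] + [p,q]. For instance
  ∂cei = ei − ci + ce,
  ∂bcf = cf − bf + bc.
As a 30×20 matrix over Z this has rank 20, with invariant factors (1,1,1,1,1,1,1,1,1,1,1,1,1,1,1,1,1,1,1,2).

Now H_k = ker ∂_k / im ∂_{k+1}, so:

  H_0: rank C_0 − rank ∂_1 = 10 − 9 = 1, and the invariant factors of ∂_1 are all 1, so H_0 ≅ Z.
  H_1: rank ker ∂_1 − rank ∂_2 = (30 − 9) − 20 = 1, and ∂_2 has invariant factor 2 > 1, so H_1 ≅ Z ⊕ Z/2.
  H_2: rank ker ∂_2 − rank ∂_3 = (20 − 20) − 0 = 0, and there is no ∂_3, so H_2 ≅ 0.

(K is a triangulation of the Klein bottle.)

H_0 = Z,  H_1 = Z ⊕ Z/2,  H_2 = 0.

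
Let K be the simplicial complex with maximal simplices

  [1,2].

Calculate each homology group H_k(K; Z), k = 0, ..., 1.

Order the vertices as 1 < 2. Listing each simplex with vertices in this order, K has dimension 1 with simplices:

  0-simplices (2): [1], [2]
  1-simplices (1): [1,2]

giving chain groups C_0 ≅ Z^2, C_1 ≅ Z^1.

The boundary map ∂_1: C_1 → C_0 is given by ∂[p,q] = [q] − [p]. For instance
  ∂[1,2] = [2] − [1].
This gives a 2×1 integer matrix of rank 1; reducing to Smith normal form yields diagonal entries (1).

Reading off H_k = ker ∂_k / im ∂_{k+1}:

  H_0: rank C_0 − rank ∂_1 = 2 − 1 = 1, and the invariant factors of ∂_1 are all 1, so H_0 ≅ Z.
  H_1: rank ker ∂_1 − rank ∂_2 = (1 − 1) − 0 = 0, and there is no ∂_2, so H_1 ≅ 0.

H_0 ≅ Z,  H_1 = 0.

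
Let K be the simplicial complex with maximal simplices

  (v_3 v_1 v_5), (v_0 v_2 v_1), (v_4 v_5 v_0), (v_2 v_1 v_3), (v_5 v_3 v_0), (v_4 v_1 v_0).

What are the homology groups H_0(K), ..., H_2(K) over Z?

H_0 = Z,  H_1 = Z,  H_2 = 0.

Fix the vertex order v_0 < v_1 < v_2 < v_3 < v_4 < v_5 and write every simplex with vertices in increasing order. Then dim K = 2 and the simplices of K are:

  0-simplices (6): [v_0], [v_1], [v_2], [v_3], [v_4], [v_5]
  1-simplices (12): [v_0,v_1], [v_0,v_2], [v_0,v_3], [v_0,v_4], [v_0,v_5], [v_1,v_2], [v_1,v_3], [v_1,v_4], [v_1,v_5], [v_2,v_3], [v_3,v_5], [v_4,v_5]
  2-simplices (6): [v_0,v_1,v_2], [v_0,v_1,v_4], [v_0,v_3,v_5], [v_0,v_4,v_5], [v_1,v_2,v_3], [v_1,v_3,v_5]

Hence C_0 ≅ Z^6, C_1 ≅ Z^12, C_2 ≅ Z^6.

Boundary ∂_1: C_1 → C_0 sends each edge [p,q] (with p < q) to q − p.
The resulting 6×12 matrix has rank 5, and its Smith normal form has invariant factors (1,1,1,1,1).

∂_2: C_2 → C_1 maps a triangle to the signed sum of its edges. For instance
  ∂[v_0,v_1,v_2] = [v_1,v_2] − [v_0,v_2] + [v_0,v_1],
  ∂[v_0,v_1,v_4] = [v_1,v_4] − [v_0,v_4] + [v_0,v_1].
The resulting 12×6 matrix has rank 6, and its Smith normal form has invariant factors (1,1,1,1,1,1).

Now H_k = ker ∂_k / im ∂_{k+1}, so:

  H_0: rank C_0 − rank ∂_1 = 6 − 5 = 1, and the invariant factors of ∂_1 are all 1, so H_0 ≅ Z.
  H_1: rank ker ∂_1 − rank ∂_2 = (12 − 5) − 6 = 1, and the invariant factors of ∂_2 are all 1, so H_1 ≅ Z.
  H_2: rank ker ∂_2 − rank ∂_3 = (6 − 6) − 0 = 0, and there is no ∂_3, so H_2 ≅ 0.

As a check, the Euler characteristic is 6 − 12 + 6 = 0, which agrees with 1 − 1 + 0 = 0.
(K is a triangulation of the cylinder S^1 x I.)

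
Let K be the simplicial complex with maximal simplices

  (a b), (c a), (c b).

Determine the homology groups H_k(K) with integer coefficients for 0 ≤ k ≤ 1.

Fix the vertex order a < b < c and write every simplex with vertices in increasing order. Then dim K = 1 and the simplices of K are:

  0-simplices (3): a, b, c
  1-simplices (3): ab, ac, bc

so the chain groups are C_0 ≅ Z^3, C_1 ≅ Z^3.

∂_1: C_1 → C_0 sends each edge [p,q] (with p < q) to q − p.
The 3×3 boundary matrix has rank 2 and Smith normal form diag(1,1).

Computing H_k = (kernel of ∂_k) / (image of ∂_{k+1}):

  H_0: rank C_0 − rank ∂_1 = 3 − 2 = 1, and the invariant factors of ∂_1 are all 1, so H_0 ≅ Z.
  H_1: rank ker ∂_1 − rank ∂_2 = (3 − 2) − 0 = 1, and there is no ∂_2, so H_1 ≅ Z.

H_0 ≅ Z,  H_1 ≅ Z.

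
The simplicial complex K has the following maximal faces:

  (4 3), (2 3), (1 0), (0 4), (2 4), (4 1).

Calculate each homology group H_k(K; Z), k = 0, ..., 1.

We work with the vertex ordering 0 < 1 < 2 < 3 < 4. The simplices of K, each written with vertices in increasing order, are:

  0-simplices (5): [0], [1], [2], [3], [4]
  1-simplices (6): [0,1], [0,4], [1,4], [2,3], [2,4], [3,4]

Hence C_0 ≅ Z^5, C_1 ≅ Z^6.

∂_1: C_1 → C_0 maps an edge to its endpoints' difference, ∂[p,q] = q − p. For instance
  ∂[0,4] = [4] − [0].
The resulting 5×6 matrix has rank 4, and its Smith normal form has invariant factors (1,1,1,1).

Computing H_k = (kernel of ∂_k) / (image of ∂_{k+1}):

  H_0: rank C_0 − rank ∂_1 = 5 − 4 = 1, and the invariant factors of ∂_1 are all 1, so H_0 = Z.
  H_1: rank ker ∂_1 − rank ∂_2 = (6 − 4) − 0 = 2, and there is no ∂_2, so H_1 = Z^2.

As a check, the Euler characteristic is 5 − 6 = -1, which agrees with 1 − 2 = -1.
(K is a triangulation of a wedge of 2 circles.)

H_0 = Z,  H_1 = Z^2.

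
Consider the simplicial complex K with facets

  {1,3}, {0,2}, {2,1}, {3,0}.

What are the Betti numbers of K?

We work with the vertex ordering 0 < 1 < 2 < 3. The simplices of K, each written with vertices in increasing order, are:

  0-simplices (4): [0], [1], [2], [3]
  1-simplices (4): [0,2], [0,3], [1,2], [1,3]

so the chain groups are C_0 ≅ Z^4, C_1 ≅ Z^4.

∂_1: C_1 → C_0 maps an edge to its endpoints' difference, ∂[p,q] = q − p.
As a 4×4 matrix over Z this has rank 3, with invariant factors (1,1,1).

From H_k ≅ ker(∂_k) / im(∂_{k+1}) we obtain:

  H_0: rank C_0 − rank ∂_1 = 4 − 3 = 1, and the invariant factors of ∂_1 are all 1, so H_0 ≅ Z.
  H_1: rank ker ∂_1 − rank ∂_2 = (4 − 3) − 0 = 1, and there is no ∂_2, so H_1 ≅ Z.

As a check, the Euler characteristic is 4 − 4 = 0, which agrees with 1 − 1 = 0.

Hence the Betti numbers are b_0 = 1, b_1 = 1.

b_0 = 1, b_1 = 1.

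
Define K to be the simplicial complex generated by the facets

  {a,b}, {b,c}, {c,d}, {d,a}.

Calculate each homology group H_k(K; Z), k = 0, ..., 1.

We work with the vertex ordering a < b < c < d. The simplices of K, each written with vertices in increasing order, are:

  0-simplices (4): a, b, c, d
  1-simplices (4): ab, ad, bc, cd

so the chain groups are C_0 ≅ Z^4, C_1 ≅ Z^4.

∂_1: C_1 → C_0 is given by ∂[p,q] = [q] − [p]. For instance
  ∂bc = c − b.
As a 4×4 matrix over Z this has rank 3, with invariant factors (1,1,1).

From H_k ≅ ker(∂_k) / im(∂_{k+1}) we obtain:

  H_0: rank C_0 − rank ∂_1 = 4 − 3 = 1, and the invariant factors of ∂_1 are all 1, so H_0 ≅ Z.
  H_1: rank ker ∂_1 − rank ∂_2 = (4 − 3) − 0 = 1, and there is no ∂_2, so H_1 ≅ Z.

As a check, the Euler characteristic is 4 − 4 = 0, which agrees with 1 − 1 = 0.

H_0 = Z,  H_1 = Z.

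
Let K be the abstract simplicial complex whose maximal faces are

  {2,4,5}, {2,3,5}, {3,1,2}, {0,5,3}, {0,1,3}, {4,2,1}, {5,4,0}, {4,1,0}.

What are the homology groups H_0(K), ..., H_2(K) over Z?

H_0 ≅ Z,  H_1 = 0,  H_2 ≅ Z.

K has 6 vertices, 12 edges, 8 triangles.
rank ∂_0 = 0, rank ∂_1 = 5 ⇒ b_0 = 6 − 0 − 5 = 1; all invariant factors of ∂_1 are 1 so no torsion. So H_0 ≅ Z.
rank ∂_1 = 5, rank ∂_2 = 7 ⇒ b_1 = 12 − 5 − 7 = 0; all invariant factors of ∂_2 are 1 so no torsion. So H_1 ≅ 0.
rank ∂_2 = 7, rank ∂_3 = 0 ⇒ b_2 = 8 − 7 − 0 = 1. So H_2 ≅ Z.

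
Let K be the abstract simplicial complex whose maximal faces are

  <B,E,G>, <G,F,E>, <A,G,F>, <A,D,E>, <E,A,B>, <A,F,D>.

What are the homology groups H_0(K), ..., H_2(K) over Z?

K has 6 vertices, 12 edges, 6 triangles.
rank ∂_0 = 0, rank ∂_1 = 5 ⇒ b_0 = 6 − 0 − 5 = 1; all invariant factors of ∂_1 are 1 so no torsion. So H_0 = Z.
rank ∂_1 = 5, rank ∂_2 = 6 ⇒ b_1 = 12 − 5 − 6 = 1; all invariant factors of ∂_2 are 1 so no torsion. So H_1 = Z.
rank ∂_2 = 6, rank ∂_3 = 0 ⇒ b_2 = 6 − 6 − 0 = 0. So H_2 = 0.

H_0 = Z,  H_1 = Z,  H_2 = 0.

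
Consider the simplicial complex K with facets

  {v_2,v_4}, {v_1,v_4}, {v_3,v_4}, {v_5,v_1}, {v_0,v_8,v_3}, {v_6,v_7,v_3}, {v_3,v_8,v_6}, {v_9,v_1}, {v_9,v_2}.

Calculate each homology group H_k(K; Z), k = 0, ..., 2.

H_0 ≅ Z,  H_1 ≅ Z,  H_2 = 0.

We work with the vertex ordering v_0 < v_1 < v_2 < v_3 < v_4 < v_5 < v_6 < v_7 < v_8 < v_9. The simplices of K, each written with vertices in increasing order, are:

  0-simplices (10): [v_0], [v_1], [v_2], [v_3], [v_4], [v_5], [v_6], [v_7], [v_8], [v_9]
  1-simplices (13): [v_0,v_3], [v_0,v_8], [v_1,v_4], [v_1,v_5], [v_1,v_9], [v_2,v_4], [v_2,v_9], [v_3,v_4], [v_3,v_6], [v_3,v_7], [v_3,v_8], [v_6,v_7], [v_6,v_8]
  2-simplices (3): [v_0,v_3,v_8], [v_3,v_6,v_7], [v_3,v_6,v_8]

giving chain groups C_0 ≅ Z^10, C_1 ≅ Z^13, C_2 ≅ Z^3.

The boundary map ∂_1: C_1 → C_0 sends each edge [p,q] (with p < q) to q − p.
The resulting 10×13 matrix has rank 9, and its Smith normal form has invariant factors (1,1,1,1,1,1,1,1,1).

The boundary map ∂_2: C_2 → C_1 sends each 2-simplex [p,q,r] to [q,r] − [p,r] + [p,q]. For instance
  ∂[v_3,v_6,v_8] = [v_6,v_8] − [v_3,v_8] + [v_3,v_6],
  ∂[v_3,v_6,v_7] = [v_6,v_7] − [v_3,v_7] + [v_3,v_6].
The resulting 13×3 matrix has rank 3, and its Smith normal form has invariant factors (1,1,1).

From H_k ≅ ker(∂_k) / im(∂_{k+1}) we obtain:

  H_0: rank C_0 − rank ∂_1 = 10 − 9 = 1, and the invariant factors of ∂_1 are all 1, so H_0 = Z.
  H_1: rank ker ∂_1 − rank ∂_2 = (13 − 9) − 3 = 1, and the invariant factors of ∂_2 are all 1, so H_1 = Z.
  H_2: rank ker ∂_2 − rank ∂_3 = (3 − 3) − 0 = 0, and there is no ∂_3, so H_2 = 0.

As a check, the Euler characteristic is 10 − 13 + 3 = 0, which agrees with 1 − 1 + 0 = 0.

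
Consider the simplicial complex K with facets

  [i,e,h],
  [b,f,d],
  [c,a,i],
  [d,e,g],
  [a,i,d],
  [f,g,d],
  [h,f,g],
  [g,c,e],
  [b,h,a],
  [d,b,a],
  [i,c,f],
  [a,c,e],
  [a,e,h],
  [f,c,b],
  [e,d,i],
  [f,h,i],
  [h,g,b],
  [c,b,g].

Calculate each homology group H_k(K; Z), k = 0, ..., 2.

H_0 = Z,  H_1 = Z ⊕ Z/2Z,  H_2 = 0.

Order the vertices as a < b < c < d < e < f < g < h < i. Listing each simplex with vertices in this order, K has dimension 2 with simplices:

  0-simplices (9): a, b, c, d, e, f, g, h, i
  1-simplices (27): ab, ac, ad, ae, ah, ai, bc, bd, bf, bg, bh, ce, cf, cg, ci, de, df, dg, di, eg, eh, ei, fg, fh, fi, gh, hi
  2-simplices (18): abd, abh, ace, aci, adi, aeh, bcf, bcg, bdf, bgh, ceg, cfi, deg, dei, dfg, ehi, fgh, fhi

Hence C_0 ≅ Z^9, C_1 ≅ Z^27, C_2 ≅ Z^18.

The boundary map ∂_1: C_1 → C_0 is given by ∂[p,q] = [q] − [p]. For instance
  ∂cf = f − c.
The 9×27 boundary matrix has rank 8 and Smith normal form diag(1,1,1,1,1,1,1,1).

Boundary ∂_2: C_2 → C_1 sends each 2-simplex [p,q,r] to [q,r] − [p,r] + [p,q]. For instance
  ∂ehi = hi − ei + eh,
  ∂adi = di − ai + ad.
As a 27×18 matrix over Z this has rank 18, with invariant factors (1,1,1,1,1,1,1,1,1,1,1,1,1,1,1,1,1,2).

From H_k ≅ ker(∂_k) / im(∂_{k+1}) we obtain:

  H_0: rank C_0 − rank ∂_1 = 9 − 8 = 1, and the invariant factors of ∂_1 are all 1, so H_0 = Z.
  H_1: rank ker ∂_1 − rank ∂_2 = (27 − 8) − 18 = 1, and ∂_2 has invariant factor 2 > 1, so H_1 = Z ⊕ Z/2Z.
  H_2: rank ker ∂_2 − rank ∂_3 = (18 − 18) − 0 = 0, and there is no ∂_3, so H_2 = 0.

As a check, the Euler characteristic is 9 − 27 + 18 = 0, which agrees with 1 − 1 + 0 = 0.
(K is a triangulation of the Klein bottle.)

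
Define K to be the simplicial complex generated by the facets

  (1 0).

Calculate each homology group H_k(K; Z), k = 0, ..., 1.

H_0 = Z,  H_1 = 0.

We work with the vertex ordering 0 < 1. The simplices of K, each written with vertices in increasing order, are:

  0-simplices (2): [0], [1]
  1-simplices (1): [0,1]

Hence C_0 ≅ Z^2, C_1 ≅ Z^1.

Boundary ∂_1: C_1 → C_0 sends each edge [p,q] (with p < q) to q − p.
The 2×1 boundary matrix has rank 1 and Smith normal form diag(1).

Now H_k = ker ∂_k / im ∂_{k+1}, so:

  H_0: rank C_0 − rank ∂_1 = 2 − 1 = 1, and the invariant factors of ∂_1 are all 1, so H_0 ≅ Z.
  H_1: rank ker ∂_1 − rank ∂_2 = (1 − 1) − 0 = 0, and there is no ∂_2, so H_1 ≅ 0.

(K is a triangulation of the 1-simplex.)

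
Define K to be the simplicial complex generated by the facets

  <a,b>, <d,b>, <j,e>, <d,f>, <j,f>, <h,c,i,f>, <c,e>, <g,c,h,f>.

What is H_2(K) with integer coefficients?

Take the total order a < b < c < d < e < f < g < h < i < j on the vertex set. Then K (dimension 3) consists of the simplices:

  0-simplices (10): a, b, c, d, e, f, g, h, i, j
  1-simplices (15): ab, bd, ce, cf, cg, ch, ci, df, ej, fg, fh, fi, fj, gh, hi
  2-simplices (7): cfg, cfh, cfi, cgh, chi, fgh, fhi
  3-simplices (2): cfgh, cfhi

Hence C_0 ≅ Z^10, C_1 ≅ Z^15, C_2 ≅ Z^7, C_3 ≅ Z^2.

Boundary ∂_1: C_1 → C_0 maps an edge to its endpoints' difference, ∂[p,q] = q − p.
As a 10×15 matrix over Z this has rank 9, with invariant factors (1,1,1,1,1,1,1,1,1).

The boundary map ∂_2: C_2 → C_1 sends each 2-simplex [p,q,r] to [q,r] − [p,r] + [p,q]. For instance
  ∂chi = hi − ci + ch,
  ∂cfh = fh − ch + cf.
The 15×7 boundary matrix has rank 5 and Smith normal form diag(1,1,1,1,1).

∂_3: C_3 → C_2 sends each 3-simplex σ to the alternating sum Σ_i (−1)^i (σ with its i-th vertex removed). For instance
  ∂cfgh = fgh − cgh + cfh − cfg,
  ∂cfhi = fhi − chi + cfi − cfh.
The resulting 7×2 matrix has rank 2, and its Smith normal form has invariant factors (1,1).

Reading off H_k = ker ∂_k / im ∂_{k+1}:

  H_2: rank ker ∂_2 − rank ∂_3 = (7 − 5) − 2 = 0, and the invariant factors of ∂_3 are all 1, so H_2 ≅ 0.

H_2 = 0.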